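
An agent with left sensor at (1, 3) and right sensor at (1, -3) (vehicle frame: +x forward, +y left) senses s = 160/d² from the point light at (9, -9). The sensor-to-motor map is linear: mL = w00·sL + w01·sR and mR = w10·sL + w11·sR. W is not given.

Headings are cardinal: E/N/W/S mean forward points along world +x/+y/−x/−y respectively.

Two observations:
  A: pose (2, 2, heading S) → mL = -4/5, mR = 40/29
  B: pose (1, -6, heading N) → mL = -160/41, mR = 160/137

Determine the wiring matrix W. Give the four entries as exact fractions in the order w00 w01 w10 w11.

obs A: pose=(2,2,S) → sL=40/29, sR=4/5, mL=-4/5, mR=40/29
obs B: pose=(1,-6,N) → sL=160/137, sR=160/41, mL=-160/41, mR=160/137
sensor matrix S = [[40/29, 4/5], [160/137, 160/41]]; det S = 724608/162893
solve [mL_A; mL_B] = S·[w00; w01] and [mR_A; mR_B] = S·[w10; w11]:
  w00 = 0, w01 = -1, w10 = 1, w11 = 0

0 -1 1 0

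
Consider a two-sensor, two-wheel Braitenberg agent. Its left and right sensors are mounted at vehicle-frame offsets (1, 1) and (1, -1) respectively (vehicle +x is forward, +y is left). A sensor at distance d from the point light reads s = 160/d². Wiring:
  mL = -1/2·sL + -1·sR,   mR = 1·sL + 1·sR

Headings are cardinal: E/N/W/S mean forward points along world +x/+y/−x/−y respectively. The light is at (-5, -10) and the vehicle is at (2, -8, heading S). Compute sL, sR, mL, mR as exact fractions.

left sensor world pos  = (3, -9); dL² = 65
right sensor world pos = (1, -9); dR² = 37
sL = 160/65 = 32/13
sR = 160/37 = 160/37
mL = -1/2·sL + -1·sR = -2672/481
mR = 1·sL + 1·sR = 3264/481

32/13 160/37 -2672/481 3264/481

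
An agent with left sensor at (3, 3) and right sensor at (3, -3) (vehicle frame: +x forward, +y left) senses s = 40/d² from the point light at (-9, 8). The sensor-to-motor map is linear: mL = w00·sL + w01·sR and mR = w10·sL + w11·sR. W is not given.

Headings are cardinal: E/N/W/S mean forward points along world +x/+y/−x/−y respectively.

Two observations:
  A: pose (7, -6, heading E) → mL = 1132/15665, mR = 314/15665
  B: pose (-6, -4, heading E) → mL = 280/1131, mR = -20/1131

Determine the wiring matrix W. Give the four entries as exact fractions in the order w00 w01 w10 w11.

1/2 1/2 -1/2 1

obs A: pose=(7,-6,E) → sL=20/241, sR=4/65, mL=1132/15665, mR=314/15665
obs B: pose=(-6,-4,E) → sL=40/117, sR=40/261, mL=280/1131, mR=-20/1131
sensor matrix S = [[20/241, 4/65], [40/117, 40/261]]; det S = -88448/10630269
solve [mL_A; mL_B] = S·[w00; w01] and [mR_A; mR_B] = S·[w10; w11]:
  w00 = 1/2, w01 = 1/2, w10 = -1/2, w11 = 1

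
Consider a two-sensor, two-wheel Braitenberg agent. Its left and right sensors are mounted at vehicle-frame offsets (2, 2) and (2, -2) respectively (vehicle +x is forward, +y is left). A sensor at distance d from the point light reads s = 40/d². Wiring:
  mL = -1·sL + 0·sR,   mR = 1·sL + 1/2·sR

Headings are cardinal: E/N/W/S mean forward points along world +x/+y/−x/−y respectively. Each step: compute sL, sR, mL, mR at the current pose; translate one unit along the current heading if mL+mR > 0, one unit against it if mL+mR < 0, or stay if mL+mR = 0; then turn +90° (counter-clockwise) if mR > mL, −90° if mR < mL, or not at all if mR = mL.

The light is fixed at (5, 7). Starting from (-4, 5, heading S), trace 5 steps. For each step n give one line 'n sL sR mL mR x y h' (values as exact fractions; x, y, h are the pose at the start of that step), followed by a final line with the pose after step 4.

0 8/13 40/137 -8/13 1356/1781 -4 5 S
1 4/5 20/37 -4/5 198/185 -4 4 E
2 40/101 40/37 -40/101 3500/3737 -3 4 N
3 10/29 2/5 -10/29 79/145 -3 5 W
4 8/13 40/137 -8/13 1356/1781 -4 5 S
final -4 4 E

n=0: pose=(-4,5,S); sL=8/13, sR=40/137; mL=-8/13, mR=1356/1781; mL+mR=20/137 → advance +1; mR−mL=2452/1781 → turn +1·90°
n=1: pose=(-4,4,E); sL=4/5, sR=20/37; mL=-4/5, mR=198/185; mL+mR=10/37 → advance +1; mR−mL=346/185 → turn +1·90°
n=2: pose=(-3,4,N); sL=40/101, sR=40/37; mL=-40/101, mR=3500/3737; mL+mR=20/37 → advance +1; mR−mL=4980/3737 → turn +1·90°
n=3: pose=(-3,5,W); sL=10/29, sR=2/5; mL=-10/29, mR=79/145; mL+mR=1/5 → advance +1; mR−mL=129/145 → turn +1·90°
n=4: pose=(-4,5,S); sL=8/13, sR=40/137; mL=-8/13, mR=1356/1781; mL+mR=20/137 → advance +1; mR−mL=2452/1781 → turn +1·90°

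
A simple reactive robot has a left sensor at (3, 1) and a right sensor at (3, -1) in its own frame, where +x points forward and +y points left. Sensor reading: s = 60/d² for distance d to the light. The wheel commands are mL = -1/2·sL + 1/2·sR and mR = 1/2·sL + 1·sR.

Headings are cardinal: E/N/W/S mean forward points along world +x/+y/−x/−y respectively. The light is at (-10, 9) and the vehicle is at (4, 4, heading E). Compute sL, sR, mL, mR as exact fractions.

left sensor world pos  = (7, 5); dL² = 305
right sensor world pos = (7, 3); dR² = 325
sL = 60/305 = 12/61
sR = 60/325 = 12/65
mL = -1/2·sL + 1/2·sR = -24/3965
mR = 1/2·sL + 1·sR = 1122/3965

12/61 12/65 -24/3965 1122/3965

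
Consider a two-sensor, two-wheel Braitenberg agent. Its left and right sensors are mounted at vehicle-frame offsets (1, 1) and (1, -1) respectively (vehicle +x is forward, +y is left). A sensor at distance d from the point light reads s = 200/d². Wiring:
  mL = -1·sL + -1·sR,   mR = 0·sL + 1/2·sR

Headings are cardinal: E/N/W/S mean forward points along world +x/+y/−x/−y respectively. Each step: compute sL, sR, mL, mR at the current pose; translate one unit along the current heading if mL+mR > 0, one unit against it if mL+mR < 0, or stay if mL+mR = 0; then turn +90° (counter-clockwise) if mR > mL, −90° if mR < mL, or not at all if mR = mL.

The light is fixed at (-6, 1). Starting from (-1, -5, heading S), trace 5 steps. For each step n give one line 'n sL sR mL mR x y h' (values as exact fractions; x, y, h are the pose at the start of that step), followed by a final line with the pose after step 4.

n=0: pose=(-1,-5,S); sL=40/17, sR=40/13; mL=-1200/221, mR=20/13; mL+mR=-860/221 → advance -1; mR−mL=1540/221 → turn +1·90°
n=1: pose=(-1,-4,E); sL=50/13, sR=25/9; mL=-775/117, mR=25/18; mL+mR=-1225/234 → advance -1; mR−mL=625/78 → turn +1·90°
n=2: pose=(-2,-4,N); sL=8, sR=200/41; mL=-528/41, mR=100/41; mL+mR=-428/41 → advance -1; mR−mL=628/41 → turn +1·90°
n=3: pose=(-2,-5,W); sL=100/29, sR=100/17; mL=-4600/493, mR=50/17; mL+mR=-3150/493 → advance -1; mR−mL=6050/493 → turn +1·90°
n=4: pose=(-1,-5,S); sL=40/17, sR=40/13; mL=-1200/221, mR=20/13; mL+mR=-860/221 → advance -1; mR−mL=1540/221 → turn +1·90°

0 40/17 40/13 -1200/221 20/13 -1 -5 S
1 50/13 25/9 -775/117 25/18 -1 -4 E
2 8 200/41 -528/41 100/41 -2 -4 N
3 100/29 100/17 -4600/493 50/17 -2 -5 W
4 40/17 40/13 -1200/221 20/13 -1 -5 S
final -1 -4 E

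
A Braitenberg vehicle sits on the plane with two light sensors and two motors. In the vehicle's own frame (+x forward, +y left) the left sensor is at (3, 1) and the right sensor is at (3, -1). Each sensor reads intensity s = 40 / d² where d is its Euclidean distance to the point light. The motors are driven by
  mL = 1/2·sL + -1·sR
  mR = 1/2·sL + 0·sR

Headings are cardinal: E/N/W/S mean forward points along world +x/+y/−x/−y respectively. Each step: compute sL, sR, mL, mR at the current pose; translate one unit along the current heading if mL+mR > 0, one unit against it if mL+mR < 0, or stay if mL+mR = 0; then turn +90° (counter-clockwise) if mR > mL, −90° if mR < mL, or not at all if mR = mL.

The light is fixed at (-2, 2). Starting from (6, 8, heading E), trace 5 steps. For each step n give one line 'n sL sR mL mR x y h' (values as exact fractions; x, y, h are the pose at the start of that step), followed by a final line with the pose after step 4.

n=0: pose=(6,8,E); sL=4/17, sR=20/73; mL=-194/1241, mR=2/17; mL+mR=-48/1241 → advance -1; mR−mL=20/73 → turn +1·90°
n=1: pose=(5,8,N); sL=40/117, sR=8/29; mL=-356/3393, mR=20/117; mL+mR=224/3393 → advance +1; mR−mL=8/29 → turn +1·90°
n=2: pose=(5,9,W); sL=10/13, sR=1/2; mL=-3/26, mR=5/13; mL+mR=7/26 → advance +1; mR−mL=1/2 → turn +1·90°
n=3: pose=(4,9,S); sL=8/13, sR=40/41; mL=-356/533, mR=4/13; mL+mR=-192/533 → advance -1; mR−mL=40/41 → turn +1·90°
n=4: pose=(4,10,E); sL=20/81, sR=4/13; mL=-194/1053, mR=10/81; mL+mR=-64/1053 → advance -1; mR−mL=4/13 → turn +1·90°

0 4/17 20/73 -194/1241 2/17 6 8 E
1 40/117 8/29 -356/3393 20/117 5 8 N
2 10/13 1/2 -3/26 5/13 5 9 W
3 8/13 40/41 -356/533 4/13 4 9 S
4 20/81 4/13 -194/1053 10/81 4 10 E
final 3 10 N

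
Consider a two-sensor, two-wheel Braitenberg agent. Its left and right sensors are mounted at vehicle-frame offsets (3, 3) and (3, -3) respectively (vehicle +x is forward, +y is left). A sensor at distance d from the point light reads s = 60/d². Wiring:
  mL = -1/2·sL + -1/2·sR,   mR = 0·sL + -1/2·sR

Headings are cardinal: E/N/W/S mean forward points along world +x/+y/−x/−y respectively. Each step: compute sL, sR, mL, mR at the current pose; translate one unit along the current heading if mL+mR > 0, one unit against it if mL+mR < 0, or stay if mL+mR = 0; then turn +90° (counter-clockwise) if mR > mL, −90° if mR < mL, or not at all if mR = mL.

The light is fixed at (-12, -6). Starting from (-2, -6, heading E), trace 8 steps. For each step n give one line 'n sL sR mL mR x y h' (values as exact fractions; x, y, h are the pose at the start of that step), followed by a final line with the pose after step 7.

n=0: pose=(-2,-6,E); sL=30/89, sR=30/89; mL=-30/89, mR=-15/89; mL+mR=-45/89 → advance -1; mR−mL=15/89 → turn +1·90°
n=1: pose=(-3,-6,N); sL=4/3, sR=20/51; mL=-44/51, mR=-10/51; mL+mR=-18/17 → advance -1; mR−mL=2/3 → turn +1·90°
n=2: pose=(-3,-7,W); sL=15/13, sR=3/2; mL=-69/52, mR=-3/4; mL+mR=-27/13 → advance -1; mR−mL=15/26 → turn +1·90°
n=3: pose=(-2,-7,S); sL=12/37, sR=12/13; mL=-300/481, mR=-6/13; mL+mR=-522/481 → advance -1; mR−mL=6/37 → turn +1·90°
n=4: pose=(-2,-6,E); sL=30/89, sR=30/89; mL=-30/89, mR=-15/89; mL+mR=-45/89 → advance -1; mR−mL=15/89 → turn +1·90°
n=5: pose=(-3,-6,N); sL=4/3, sR=20/51; mL=-44/51, mR=-10/51; mL+mR=-18/17 → advance -1; mR−mL=2/3 → turn +1·90°
n=6: pose=(-3,-7,W); sL=15/13, sR=3/2; mL=-69/52, mR=-3/4; mL+mR=-27/13 → advance -1; mR−mL=15/26 → turn +1·90°
n=7: pose=(-2,-7,S); sL=12/37, sR=12/13; mL=-300/481, mR=-6/13; mL+mR=-522/481 → advance -1; mR−mL=6/37 → turn +1·90°

0 30/89 30/89 -30/89 -15/89 -2 -6 E
1 4/3 20/51 -44/51 -10/51 -3 -6 N
2 15/13 3/2 -69/52 -3/4 -3 -7 W
3 12/37 12/13 -300/481 -6/13 -2 -7 S
4 30/89 30/89 -30/89 -15/89 -2 -6 E
5 4/3 20/51 -44/51 -10/51 -3 -6 N
6 15/13 3/2 -69/52 -3/4 -3 -7 W
7 12/37 12/13 -300/481 -6/13 -2 -7 S
final -2 -6 E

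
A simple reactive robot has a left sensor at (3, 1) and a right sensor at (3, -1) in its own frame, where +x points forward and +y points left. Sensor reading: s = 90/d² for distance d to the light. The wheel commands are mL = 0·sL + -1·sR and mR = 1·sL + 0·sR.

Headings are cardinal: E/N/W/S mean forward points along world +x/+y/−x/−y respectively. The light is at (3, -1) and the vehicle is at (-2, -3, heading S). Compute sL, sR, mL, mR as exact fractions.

90/41 90/61 -90/61 90/41

left sensor world pos  = (-1, -6); dL² = 41
right sensor world pos = (-3, -6); dR² = 61
sL = 90/41 = 90/41
sR = 90/61 = 90/61
mL = 0·sL + -1·sR = -90/61
mR = 1·sL + 0·sR = 90/41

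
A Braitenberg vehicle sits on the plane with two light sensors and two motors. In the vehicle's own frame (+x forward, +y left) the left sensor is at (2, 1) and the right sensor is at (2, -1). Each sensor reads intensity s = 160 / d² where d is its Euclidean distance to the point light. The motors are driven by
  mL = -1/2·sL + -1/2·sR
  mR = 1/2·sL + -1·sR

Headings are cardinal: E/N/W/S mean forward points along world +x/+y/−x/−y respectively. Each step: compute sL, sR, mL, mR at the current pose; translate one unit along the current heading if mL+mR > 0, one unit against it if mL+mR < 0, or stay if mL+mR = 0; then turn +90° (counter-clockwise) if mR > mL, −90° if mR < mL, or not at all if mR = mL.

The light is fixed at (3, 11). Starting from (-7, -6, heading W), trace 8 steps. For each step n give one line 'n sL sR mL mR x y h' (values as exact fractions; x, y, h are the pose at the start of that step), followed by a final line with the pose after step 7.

n=0: pose=(-7,-6,W); sL=40/117, sR=2/5; mL=-217/585, mR=-134/585; mL+mR=-3/5 → advance -1; mR−mL=83/585 → turn +1·90°
n=1: pose=(-6,-6,S); sL=32/85, sR=160/461; mL=-14176/39185, mR=-6224/39185; mL+mR=-240/461 → advance -1; mR−mL=7952/39185 → turn +1·90°
n=2: pose=(-6,-5,E); sL=80/137, sR=80/169; mL=-12240/23153, mR=-4200/23153; mL+mR=-120/169 → advance -1; mR−mL=8040/23153 → turn +1·90°
n=3: pose=(-7,-5,N); sL=160/317, sR=160/277; mL=-47520/87809, mR=-28560/87809; mL+mR=-240/277 → advance -1; mR−mL=18960/87809 → turn +1·90°
n=4: pose=(-7,-6,W); sL=40/117, sR=2/5; mL=-217/585, mR=-134/585; mL+mR=-3/5 → advance -1; mR−mL=83/585 → turn +1·90°
n=5: pose=(-6,-6,S); sL=32/85, sR=160/461; mL=-14176/39185, mR=-6224/39185; mL+mR=-240/461 → advance -1; mR−mL=7952/39185 → turn +1·90°
n=6: pose=(-6,-5,E); sL=80/137, sR=80/169; mL=-12240/23153, mR=-4200/23153; mL+mR=-120/169 → advance -1; mR−mL=8040/23153 → turn +1·90°
n=7: pose=(-7,-5,N); sL=160/317, sR=160/277; mL=-47520/87809, mR=-28560/87809; mL+mR=-240/277 → advance -1; mR−mL=18960/87809 → turn +1·90°

0 40/117 2/5 -217/585 -134/585 -7 -6 W
1 32/85 160/461 -14176/39185 -6224/39185 -6 -6 S
2 80/137 80/169 -12240/23153 -4200/23153 -6 -5 E
3 160/317 160/277 -47520/87809 -28560/87809 -7 -5 N
4 40/117 2/5 -217/585 -134/585 -7 -6 W
5 32/85 160/461 -14176/39185 -6224/39185 -6 -6 S
6 80/137 80/169 -12240/23153 -4200/23153 -6 -5 E
7 160/317 160/277 -47520/87809 -28560/87809 -7 -5 N
final -7 -6 W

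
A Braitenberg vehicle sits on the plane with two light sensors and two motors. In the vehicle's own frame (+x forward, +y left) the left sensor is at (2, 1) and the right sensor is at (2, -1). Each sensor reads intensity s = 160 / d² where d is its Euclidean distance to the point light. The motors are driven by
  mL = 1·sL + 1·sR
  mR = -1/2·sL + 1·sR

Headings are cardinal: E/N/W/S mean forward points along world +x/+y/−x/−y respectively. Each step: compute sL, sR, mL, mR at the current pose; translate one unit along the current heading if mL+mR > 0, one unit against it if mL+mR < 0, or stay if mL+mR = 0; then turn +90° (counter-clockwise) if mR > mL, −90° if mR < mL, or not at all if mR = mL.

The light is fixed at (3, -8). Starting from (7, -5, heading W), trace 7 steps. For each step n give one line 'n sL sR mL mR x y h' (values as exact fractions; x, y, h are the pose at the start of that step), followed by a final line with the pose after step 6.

0 20 8 28 -2 7 -5 W
1 160/29 160/41 11200/1189 1360/1189 6 -5 N
2 16/5 80/17 672/85 264/85 6 -4 E
3 160/29 160/13 6720/377 3600/377 7 -4 S
4 20 8 28 -2 7 -5 W
5 160/29 160/41 11200/1189 1360/1189 6 -5 N
6 16/5 80/17 672/85 264/85 6 -4 E
final 7 -4 S

n=0: pose=(7,-5,W); sL=20, sR=8; mL=28, mR=-2; mL+mR=26 → advance +1; mR−mL=-30 → turn -1·90°
n=1: pose=(6,-5,N); sL=160/29, sR=160/41; mL=11200/1189, mR=1360/1189; mL+mR=12560/1189 → advance +1; mR−mL=-240/29 → turn -1·90°
n=2: pose=(6,-4,E); sL=16/5, sR=80/17; mL=672/85, mR=264/85; mL+mR=936/85 → advance +1; mR−mL=-24/5 → turn -1·90°
n=3: pose=(7,-4,S); sL=160/29, sR=160/13; mL=6720/377, mR=3600/377; mL+mR=10320/377 → advance +1; mR−mL=-240/29 → turn -1·90°
n=4: pose=(7,-5,W); sL=20, sR=8; mL=28, mR=-2; mL+mR=26 → advance +1; mR−mL=-30 → turn -1·90°
n=5: pose=(6,-5,N); sL=160/29, sR=160/41; mL=11200/1189, mR=1360/1189; mL+mR=12560/1189 → advance +1; mR−mL=-240/29 → turn -1·90°
n=6: pose=(6,-4,E); sL=16/5, sR=80/17; mL=672/85, mR=264/85; mL+mR=936/85 → advance +1; mR−mL=-24/5 → turn -1·90°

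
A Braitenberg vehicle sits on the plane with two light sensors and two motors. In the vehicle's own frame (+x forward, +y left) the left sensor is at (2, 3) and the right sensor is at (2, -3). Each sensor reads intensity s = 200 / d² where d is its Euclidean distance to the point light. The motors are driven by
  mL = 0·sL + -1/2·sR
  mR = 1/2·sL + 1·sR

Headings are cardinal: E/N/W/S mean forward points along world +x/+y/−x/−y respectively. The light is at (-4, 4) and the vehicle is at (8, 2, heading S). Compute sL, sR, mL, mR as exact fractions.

left sensor world pos  = (11, 0); dL² = 241
right sensor world pos = (5, 0); dR² = 97
sL = 200/241 = 200/241
sR = 200/97 = 200/97
mL = 0·sL + -1/2·sR = -100/97
mR = 1/2·sL + 1·sR = 57900/23377

200/241 200/97 -100/97 57900/23377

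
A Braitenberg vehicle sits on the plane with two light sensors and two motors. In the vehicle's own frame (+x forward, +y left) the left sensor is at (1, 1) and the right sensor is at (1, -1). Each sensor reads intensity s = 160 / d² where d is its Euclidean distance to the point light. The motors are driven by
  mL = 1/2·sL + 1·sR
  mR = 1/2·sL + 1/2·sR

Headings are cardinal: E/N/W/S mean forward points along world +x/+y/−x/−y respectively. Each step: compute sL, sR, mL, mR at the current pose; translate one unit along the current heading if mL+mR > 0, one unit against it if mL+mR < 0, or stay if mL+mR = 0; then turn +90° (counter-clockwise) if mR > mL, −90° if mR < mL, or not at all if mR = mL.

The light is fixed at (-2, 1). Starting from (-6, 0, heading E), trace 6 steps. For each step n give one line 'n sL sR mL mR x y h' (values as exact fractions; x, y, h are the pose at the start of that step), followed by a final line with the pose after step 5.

0 160/9 160/13 2480/117 1760/117 -6 0 E
1 20 8 18 14 -5 0 S
2 32/5 160/17 1072/85 672/85 -5 -1 W
3 80/13 16 248/13 144/13 -6 -1 N
4 160/9 160/13 2480/117 1760/117 -6 0 E
5 20 8 18 14 -5 0 S
final -5 -1 W

n=0: pose=(-6,0,E); sL=160/9, sR=160/13; mL=2480/117, mR=1760/117; mL+mR=4240/117 → advance +1; mR−mL=-80/13 → turn -1·90°
n=1: pose=(-5,0,S); sL=20, sR=8; mL=18, mR=14; mL+mR=32 → advance +1; mR−mL=-4 → turn -1·90°
n=2: pose=(-5,-1,W); sL=32/5, sR=160/17; mL=1072/85, mR=672/85; mL+mR=1744/85 → advance +1; mR−mL=-80/17 → turn -1·90°
n=3: pose=(-6,-1,N); sL=80/13, sR=16; mL=248/13, mR=144/13; mL+mR=392/13 → advance +1; mR−mL=-8 → turn -1·90°
n=4: pose=(-6,0,E); sL=160/9, sR=160/13; mL=2480/117, mR=1760/117; mL+mR=4240/117 → advance +1; mR−mL=-80/13 → turn -1·90°
n=5: pose=(-5,0,S); sL=20, sR=8; mL=18, mR=14; mL+mR=32 → advance +1; mR−mL=-4 → turn -1·90°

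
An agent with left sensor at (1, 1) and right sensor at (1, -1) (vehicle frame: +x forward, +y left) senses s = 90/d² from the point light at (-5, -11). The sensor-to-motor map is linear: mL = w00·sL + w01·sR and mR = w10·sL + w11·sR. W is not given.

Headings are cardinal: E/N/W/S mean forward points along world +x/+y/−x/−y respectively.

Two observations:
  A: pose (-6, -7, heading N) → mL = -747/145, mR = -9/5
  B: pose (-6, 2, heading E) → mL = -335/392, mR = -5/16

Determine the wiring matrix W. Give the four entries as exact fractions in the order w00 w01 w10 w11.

obs A: pose=(-6,-7,N) → sL=90/29, sR=18/5, mL=-747/145, mR=-9/5
obs B: pose=(-6,2,E) → sL=45/98, sR=5/8, mL=-335/392, mR=-5/16
sensor matrix S = [[90/29, 18/5], [45/98, 5/8]]; det S = 1629/5684
solve [mL_A; mL_B] = S·[w00; w01] and [mR_A; mR_B] = S·[w10; w11]:
  w00 = -1/2, w01 = -1, w10 = 0, w11 = -1/2

-1/2 -1 0 -1/2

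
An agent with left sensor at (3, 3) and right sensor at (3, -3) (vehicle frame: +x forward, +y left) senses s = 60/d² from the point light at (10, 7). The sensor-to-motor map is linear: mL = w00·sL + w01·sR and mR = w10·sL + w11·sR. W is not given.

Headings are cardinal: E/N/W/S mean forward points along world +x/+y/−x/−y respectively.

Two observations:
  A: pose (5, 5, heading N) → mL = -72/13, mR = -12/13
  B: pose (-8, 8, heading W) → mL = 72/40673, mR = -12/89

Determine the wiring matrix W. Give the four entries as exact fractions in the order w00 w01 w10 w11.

1/2 -1/2 -1 0

obs A: pose=(5,5,N) → sL=12/13, sR=12, mL=-72/13, mR=-12/13
obs B: pose=(-8,8,W) → sL=12/89, sR=60/457, mL=72/40673, mR=-12/89
sensor matrix S = [[12/13, 12], [12/89, 60/457]]; det S = -791424/528749
solve [mL_A; mL_B] = S·[w00; w01] and [mR_A; mR_B] = S·[w10; w11]:
  w00 = 1/2, w01 = -1/2, w10 = -1, w11 = 0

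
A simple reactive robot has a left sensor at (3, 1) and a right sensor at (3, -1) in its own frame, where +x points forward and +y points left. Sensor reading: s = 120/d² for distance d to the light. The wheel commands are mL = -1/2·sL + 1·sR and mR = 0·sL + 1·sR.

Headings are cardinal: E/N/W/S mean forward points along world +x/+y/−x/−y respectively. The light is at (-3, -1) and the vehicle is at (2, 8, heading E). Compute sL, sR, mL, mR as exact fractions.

left sensor world pos  = (5, 9); dL² = 164
right sensor world pos = (5, 7); dR² = 128
sL = 120/164 = 30/41
sR = 120/128 = 15/16
mL = -1/2·sL + 1·sR = 375/656
mR = 0·sL + 1·sR = 15/16

30/41 15/16 375/656 15/16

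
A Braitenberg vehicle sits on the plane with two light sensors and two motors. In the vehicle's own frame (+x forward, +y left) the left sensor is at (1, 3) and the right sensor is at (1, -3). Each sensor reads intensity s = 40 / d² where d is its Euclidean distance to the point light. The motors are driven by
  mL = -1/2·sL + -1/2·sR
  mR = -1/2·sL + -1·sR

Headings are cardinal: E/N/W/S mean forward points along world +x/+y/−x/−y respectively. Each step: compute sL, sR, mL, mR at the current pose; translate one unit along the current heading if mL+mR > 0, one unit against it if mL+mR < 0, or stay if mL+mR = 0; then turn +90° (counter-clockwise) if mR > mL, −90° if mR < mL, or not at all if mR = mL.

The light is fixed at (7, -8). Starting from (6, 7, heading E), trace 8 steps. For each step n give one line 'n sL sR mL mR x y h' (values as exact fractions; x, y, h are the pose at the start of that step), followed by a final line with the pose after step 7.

0 10/81 5/18 -65/324 -55/162 6 7 E
1 40/197 40/221 -8360/43537 -12300/43537 5 7 S
2 20/89 4/37 -548/3293 -726/3293 5 8 W
3 8/61 40/293 -2392/17873 -3612/17873 6 8 N
4 10/81 5/18 -65/324 -55/162 6 7 E
5 40/197 40/221 -8360/43537 -12300/43537 5 7 S
6 20/89 4/37 -548/3293 -726/3293 5 8 W
7 8/61 40/293 -2392/17873 -3612/17873 6 8 N
final 6 7 E

n=0: pose=(6,7,E); sL=10/81, sR=5/18; mL=-65/324, mR=-55/162; mL+mR=-175/324 → advance -1; mR−mL=-5/36 → turn -1·90°
n=1: pose=(5,7,S); sL=40/197, sR=40/221; mL=-8360/43537, mR=-12300/43537; mL+mR=-20660/43537 → advance -1; mR−mL=-20/221 → turn -1·90°
n=2: pose=(5,8,W); sL=20/89, sR=4/37; mL=-548/3293, mR=-726/3293; mL+mR=-1274/3293 → advance -1; mR−mL=-2/37 → turn -1·90°
n=3: pose=(6,8,N); sL=8/61, sR=40/293; mL=-2392/17873, mR=-3612/17873; mL+mR=-6004/17873 → advance -1; mR−mL=-20/293 → turn -1·90°
n=4: pose=(6,7,E); sL=10/81, sR=5/18; mL=-65/324, mR=-55/162; mL+mR=-175/324 → advance -1; mR−mL=-5/36 → turn -1·90°
n=5: pose=(5,7,S); sL=40/197, sR=40/221; mL=-8360/43537, mR=-12300/43537; mL+mR=-20660/43537 → advance -1; mR−mL=-20/221 → turn -1·90°
n=6: pose=(5,8,W); sL=20/89, sR=4/37; mL=-548/3293, mR=-726/3293; mL+mR=-1274/3293 → advance -1; mR−mL=-2/37 → turn -1·90°
n=7: pose=(6,8,N); sL=8/61, sR=40/293; mL=-2392/17873, mR=-3612/17873; mL+mR=-6004/17873 → advance -1; mR−mL=-20/293 → turn -1·90°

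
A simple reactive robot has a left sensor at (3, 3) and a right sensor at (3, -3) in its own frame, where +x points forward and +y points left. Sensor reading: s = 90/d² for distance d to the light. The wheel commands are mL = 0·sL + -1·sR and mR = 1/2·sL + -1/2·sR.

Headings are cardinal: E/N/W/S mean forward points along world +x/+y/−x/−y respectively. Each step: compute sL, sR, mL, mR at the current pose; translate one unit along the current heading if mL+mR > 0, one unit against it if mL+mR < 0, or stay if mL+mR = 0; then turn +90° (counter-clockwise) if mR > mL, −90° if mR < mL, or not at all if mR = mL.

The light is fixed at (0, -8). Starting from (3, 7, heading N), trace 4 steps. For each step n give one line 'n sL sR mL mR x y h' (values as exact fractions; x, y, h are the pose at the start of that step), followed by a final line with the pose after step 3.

n=0: pose=(3,7,N); sL=5/18, sR=1/4; mL=-1/4, mR=1/72; mL+mR=-17/72 → advance -1; mR−mL=19/72 → turn +1·90°
n=1: pose=(3,6,W); sL=90/121, sR=90/289; mL=-90/289, mR=7560/34969; mL+mR=-3330/34969 → advance -1; mR−mL=18450/34969 → turn +1·90°
n=2: pose=(4,6,S); sL=9/17, sR=45/61; mL=-45/61, mR=-108/1037; mL+mR=-873/1037 → advance -1; mR−mL=657/1037 → turn +1·90°
n=3: pose=(4,7,E); sL=90/373, sR=90/193; mL=-90/193, mR=-8100/71989; mL+mR=-41670/71989 → advance -1; mR−mL=25470/71989 → turn +1·90°

0 5/18 1/4 -1/4 1/72 3 7 N
1 90/121 90/289 -90/289 7560/34969 3 6 W
2 9/17 45/61 -45/61 -108/1037 4 6 S
3 90/373 90/193 -90/193 -8100/71989 4 7 E
final 3 7 N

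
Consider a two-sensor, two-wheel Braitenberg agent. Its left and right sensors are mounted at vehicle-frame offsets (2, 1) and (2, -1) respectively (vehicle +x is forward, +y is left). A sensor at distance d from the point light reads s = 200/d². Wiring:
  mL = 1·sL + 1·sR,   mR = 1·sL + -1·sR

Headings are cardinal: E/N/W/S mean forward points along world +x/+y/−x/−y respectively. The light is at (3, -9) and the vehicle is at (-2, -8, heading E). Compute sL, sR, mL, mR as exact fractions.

200/13 200/9 4400/117 -800/117

left sensor world pos  = (0, -7); dL² = 13
right sensor world pos = (0, -9); dR² = 9
sL = 200/13 = 200/13
sR = 200/9 = 200/9
mL = 1·sL + 1·sR = 4400/117
mR = 1·sL + -1·sR = -800/117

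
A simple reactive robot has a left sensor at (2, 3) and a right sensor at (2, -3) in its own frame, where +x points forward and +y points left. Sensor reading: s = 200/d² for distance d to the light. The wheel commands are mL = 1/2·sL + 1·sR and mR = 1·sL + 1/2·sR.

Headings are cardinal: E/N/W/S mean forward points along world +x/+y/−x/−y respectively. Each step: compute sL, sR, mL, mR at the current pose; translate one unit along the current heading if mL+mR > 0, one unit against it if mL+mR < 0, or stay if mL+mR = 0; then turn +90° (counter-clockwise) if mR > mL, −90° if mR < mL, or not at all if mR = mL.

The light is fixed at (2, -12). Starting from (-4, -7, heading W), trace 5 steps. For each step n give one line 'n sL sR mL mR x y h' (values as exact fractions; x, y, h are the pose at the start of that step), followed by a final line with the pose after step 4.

0 50/17 25/16 825/272 2025/544 -4 -7 W
1 8 200/109 636/109 972/109 -5 -7 S
2 100/37 100/13 4350/481 3150/481 -5 -8 E
3 200/13 40/17 2220/221 3660/221 -4 -8 S
4 50/13 25/2 375/26 525/52 -4 -9 E
final -3 -9 S

n=0: pose=(-4,-7,W); sL=50/17, sR=25/16; mL=825/272, mR=2025/544; mL+mR=3675/544 → advance +1; mR−mL=375/544 → turn +1·90°
n=1: pose=(-5,-7,S); sL=8, sR=200/109; mL=636/109, mR=972/109; mL+mR=1608/109 → advance +1; mR−mL=336/109 → turn +1·90°
n=2: pose=(-5,-8,E); sL=100/37, sR=100/13; mL=4350/481, mR=3150/481; mL+mR=7500/481 → advance +1; mR−mL=-1200/481 → turn -1·90°
n=3: pose=(-4,-8,S); sL=200/13, sR=40/17; mL=2220/221, mR=3660/221; mL+mR=5880/221 → advance +1; mR−mL=1440/221 → turn +1·90°
n=4: pose=(-4,-9,E); sL=50/13, sR=25/2; mL=375/26, mR=525/52; mL+mR=1275/52 → advance +1; mR−mL=-225/52 → turn -1·90°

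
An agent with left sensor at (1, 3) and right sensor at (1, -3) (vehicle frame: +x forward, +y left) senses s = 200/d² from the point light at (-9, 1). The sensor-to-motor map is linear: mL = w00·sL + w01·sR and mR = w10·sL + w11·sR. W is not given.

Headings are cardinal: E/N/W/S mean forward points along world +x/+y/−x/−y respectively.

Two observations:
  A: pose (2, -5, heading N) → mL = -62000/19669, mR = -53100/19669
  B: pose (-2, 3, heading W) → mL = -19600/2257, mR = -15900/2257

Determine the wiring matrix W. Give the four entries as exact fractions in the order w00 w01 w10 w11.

-1 -1 -1 -1/2

obs A: pose=(2,-5,N) → sL=200/89, sR=200/221, mL=-62000/19669, mR=-53100/19669
obs B: pose=(-2,3,W) → sL=200/37, sR=200/61, mL=-19600/2257, mR=-15900/2257
sensor matrix S = [[200/89, 200/221], [200/37, 200/61]]; det S = 109920000/44392933
solve [mL_A; mL_B] = S·[w00; w01] and [mR_A; mR_B] = S·[w10; w11]:
  w00 = -1, w01 = -1, w10 = -1, w11 = -1/2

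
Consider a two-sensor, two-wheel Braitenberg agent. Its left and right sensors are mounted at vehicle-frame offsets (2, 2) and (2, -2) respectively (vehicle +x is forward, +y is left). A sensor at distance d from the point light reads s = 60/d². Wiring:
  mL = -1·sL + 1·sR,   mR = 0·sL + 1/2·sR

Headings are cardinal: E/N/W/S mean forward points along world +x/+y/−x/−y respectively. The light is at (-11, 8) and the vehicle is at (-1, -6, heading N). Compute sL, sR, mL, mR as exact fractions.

15/52 5/24 -25/312 5/48

left sensor world pos  = (-3, -4); dL² = 208
right sensor world pos = (1, -4); dR² = 288
sL = 60/208 = 15/52
sR = 60/288 = 5/24
mL = -1·sL + 1·sR = -25/312
mR = 0·sL + 1/2·sR = 5/48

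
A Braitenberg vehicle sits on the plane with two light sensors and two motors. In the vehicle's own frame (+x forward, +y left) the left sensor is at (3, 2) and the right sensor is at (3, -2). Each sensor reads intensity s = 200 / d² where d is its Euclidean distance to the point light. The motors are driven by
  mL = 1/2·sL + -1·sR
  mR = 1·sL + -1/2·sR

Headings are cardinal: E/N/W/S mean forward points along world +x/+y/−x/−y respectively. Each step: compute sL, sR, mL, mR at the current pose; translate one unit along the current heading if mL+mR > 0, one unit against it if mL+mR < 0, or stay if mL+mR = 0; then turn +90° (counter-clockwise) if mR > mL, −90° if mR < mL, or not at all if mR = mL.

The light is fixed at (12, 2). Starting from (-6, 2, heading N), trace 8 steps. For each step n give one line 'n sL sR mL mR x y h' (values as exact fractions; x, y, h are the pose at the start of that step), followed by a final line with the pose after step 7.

n=0: pose=(-6,2,N); sL=200/409, sR=40/53; mL=-11060/21677, mR=2420/21677; mL+mR=-8640/21677 → advance -1; mR−mL=13480/21677 → turn +1·90°
n=1: pose=(-6,1,W); sL=4/9, sR=100/221; mL=-458/1989, mR=434/1989; mL+mR=-8/663 → advance -1; mR−mL=892/1989 → turn +1·90°
n=2: pose=(-5,1,S); sL=200/241, sR=200/377; mL=-10500/90857, mR=51300/90857; mL+mR=40800/90857 → advance +1; mR−mL=61800/90857 → turn +1·90°
n=3: pose=(-5,0,E); sL=50/49, sR=50/53; mL=-1125/2597, mR=1425/2597; mL+mR=300/2597 → advance +1; mR−mL=2550/2597 → turn +1·90°
n=4: pose=(-4,0,N); sL=8/13, sR=200/197; mL=-1812/2561, mR=276/2561; mL+mR=-1536/2561 → advance -1; mR−mL=2088/2561 → turn +1·90°
n=5: pose=(-4,-1,W); sL=100/193, sR=100/181; mL=-10250/34933, mR=8450/34933; mL+mR=-1800/34933 → advance -1; mR−mL=18700/34933 → turn +1·90°
n=6: pose=(-3,-1,S); sL=40/41, sR=8/13; mL=-68/533, mR=356/533; mL+mR=288/533 → advance +1; mR−mL=424/533 → turn +1·90°
n=7: pose=(-3,-2,E); sL=50/37, sR=10/9; mL=-145/333, mR=265/333; mL+mR=40/111 → advance +1; mR−mL=410/333 → turn +1·90°

0 200/409 40/53 -11060/21677 2420/21677 -6 2 N
1 4/9 100/221 -458/1989 434/1989 -6 1 W
2 200/241 200/377 -10500/90857 51300/90857 -5 1 S
3 50/49 50/53 -1125/2597 1425/2597 -5 0 E
4 8/13 200/197 -1812/2561 276/2561 -4 0 N
5 100/193 100/181 -10250/34933 8450/34933 -4 -1 W
6 40/41 8/13 -68/533 356/533 -3 -1 S
7 50/37 10/9 -145/333 265/333 -3 -2 E
final -2 -2 N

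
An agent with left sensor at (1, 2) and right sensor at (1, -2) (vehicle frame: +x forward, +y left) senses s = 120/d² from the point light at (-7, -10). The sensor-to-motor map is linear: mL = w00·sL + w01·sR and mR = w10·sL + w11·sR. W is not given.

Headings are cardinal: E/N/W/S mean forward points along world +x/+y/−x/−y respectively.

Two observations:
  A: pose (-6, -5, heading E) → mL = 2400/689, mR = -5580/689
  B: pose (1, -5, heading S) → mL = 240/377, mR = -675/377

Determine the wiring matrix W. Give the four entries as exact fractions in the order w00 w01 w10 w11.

obs A: pose=(-6,-5,E) → sL=120/53, sR=120/13, mL=2400/689, mR=-5580/689
obs B: pose=(1,-5,S) → sL=30/29, sR=30/13, mL=240/377, mR=-675/377
sensor matrix S = [[120/53, 120/13], [30/29, 30/13]]; det S = -86400/19981
solve [mL_A; mL_B] = S·[w00; w01] and [mR_A; mR_B] = S·[w10; w11]:
  w00 = -1/2, w01 = 1/2, w10 = 1/2, w11 = -1

-1/2 1/2 1/2 -1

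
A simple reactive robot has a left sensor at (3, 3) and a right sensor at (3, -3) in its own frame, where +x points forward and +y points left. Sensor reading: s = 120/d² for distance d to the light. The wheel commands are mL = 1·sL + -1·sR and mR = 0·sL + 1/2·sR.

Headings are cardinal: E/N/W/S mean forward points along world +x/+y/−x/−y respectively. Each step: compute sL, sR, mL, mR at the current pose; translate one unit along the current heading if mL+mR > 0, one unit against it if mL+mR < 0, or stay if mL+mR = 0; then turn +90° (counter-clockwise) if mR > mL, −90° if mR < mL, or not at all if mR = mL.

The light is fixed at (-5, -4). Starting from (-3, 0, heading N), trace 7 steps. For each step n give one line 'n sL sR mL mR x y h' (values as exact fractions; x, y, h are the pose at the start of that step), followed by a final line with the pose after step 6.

0 12/5 60/37 144/185 30/37 -3 0 N
1 24 24/13 288/13 12/13 -3 1 W
2 30/17 3/2 9/34 3/4 -4 1 N
3 120/13 24/17 1728/221 12/17 -4 2 W
4 4/3 4/3 0 2/3 -5 2 N
5 24/5 120/109 2016/545 60/109 -5 3 W
6 30/29 15/13 -45/377 15/26 -6 3 N
final -6 4 W

n=0: pose=(-3,0,N); sL=12/5, sR=60/37; mL=144/185, mR=30/37; mL+mR=294/185 → advance +1; mR−mL=6/185 → turn +1·90°
n=1: pose=(-3,1,W); sL=24, sR=24/13; mL=288/13, mR=12/13; mL+mR=300/13 → advance +1; mR−mL=-276/13 → turn -1·90°
n=2: pose=(-4,1,N); sL=30/17, sR=3/2; mL=9/34, mR=3/4; mL+mR=69/68 → advance +1; mR−mL=33/68 → turn +1·90°
n=3: pose=(-4,2,W); sL=120/13, sR=24/17; mL=1728/221, mR=12/17; mL+mR=1884/221 → advance +1; mR−mL=-1572/221 → turn -1·90°
n=4: pose=(-5,2,N); sL=4/3, sR=4/3; mL=0, mR=2/3; mL+mR=2/3 → advance +1; mR−mL=2/3 → turn +1·90°
n=5: pose=(-5,3,W); sL=24/5, sR=120/109; mL=2016/545, mR=60/109; mL+mR=2316/545 → advance +1; mR−mL=-1716/545 → turn -1·90°
n=6: pose=(-6,3,N); sL=30/29, sR=15/13; mL=-45/377, mR=15/26; mL+mR=345/754 → advance +1; mR−mL=525/754 → turn +1·90°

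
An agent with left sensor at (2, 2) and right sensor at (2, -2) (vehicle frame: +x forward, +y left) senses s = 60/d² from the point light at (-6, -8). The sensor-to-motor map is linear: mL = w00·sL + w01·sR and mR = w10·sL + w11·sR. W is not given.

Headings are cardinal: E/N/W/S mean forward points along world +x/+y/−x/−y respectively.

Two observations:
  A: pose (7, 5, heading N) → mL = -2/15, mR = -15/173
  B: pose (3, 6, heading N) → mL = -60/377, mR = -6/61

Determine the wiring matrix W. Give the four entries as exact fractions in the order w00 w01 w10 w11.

0 -1 -1/2 0

obs A: pose=(7,5,N) → sL=30/173, sR=2/15, mL=-2/15, mR=-15/173
obs B: pose=(3,6,N) → sL=12/61, sR=60/377, mL=-60/377, mR=-6/61
sensor matrix S = [[30/173, 2/15], [12/61, 60/377]]; det S = 27232/19892405
solve [mL_A; mL_B] = S·[w00; w01] and [mR_A; mR_B] = S·[w10; w11]:
  w00 = 0, w01 = -1, w10 = -1/2, w11 = 0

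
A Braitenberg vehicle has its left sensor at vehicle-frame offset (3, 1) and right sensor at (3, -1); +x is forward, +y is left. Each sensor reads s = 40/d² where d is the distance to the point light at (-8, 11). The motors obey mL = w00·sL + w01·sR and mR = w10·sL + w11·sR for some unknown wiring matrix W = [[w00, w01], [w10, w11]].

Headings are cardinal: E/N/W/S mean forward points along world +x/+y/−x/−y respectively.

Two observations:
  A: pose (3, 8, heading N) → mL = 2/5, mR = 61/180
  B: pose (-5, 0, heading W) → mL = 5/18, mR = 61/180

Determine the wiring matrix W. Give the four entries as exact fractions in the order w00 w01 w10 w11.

1 0 1/2 1/2

obs A: pose=(3,8,N) → sL=2/5, sR=5/18, mL=2/5, mR=61/180
obs B: pose=(-5,0,W) → sL=5/18, sR=2/5, mL=5/18, mR=61/180
sensor matrix S = [[2/5, 5/18], [5/18, 2/5]]; det S = 671/8100
solve [mL_A; mL_B] = S·[w00; w01] and [mR_A; mR_B] = S·[w10; w11]:
  w00 = 1, w01 = 0, w10 = 1/2, w11 = 1/2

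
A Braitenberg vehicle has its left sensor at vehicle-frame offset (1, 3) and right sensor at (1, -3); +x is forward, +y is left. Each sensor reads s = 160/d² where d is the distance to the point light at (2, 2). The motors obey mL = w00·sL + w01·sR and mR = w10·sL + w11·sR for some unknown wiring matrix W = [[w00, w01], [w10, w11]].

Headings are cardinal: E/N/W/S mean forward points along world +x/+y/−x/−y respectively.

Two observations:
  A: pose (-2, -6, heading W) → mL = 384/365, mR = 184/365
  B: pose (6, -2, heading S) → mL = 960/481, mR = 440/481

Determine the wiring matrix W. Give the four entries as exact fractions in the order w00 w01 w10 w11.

-1/2 1/2 -1 1/2

obs A: pose=(-2,-6,W) → sL=80/73, sR=16/5, mL=384/365, mR=184/365
obs B: pose=(6,-2,S) → sL=80/37, sR=80/13, mL=960/481, mR=440/481
sensor matrix S = [[80/73, 16/5], [80/37, 80/13]]; det S = -6144/35113
solve [mL_A; mL_B] = S·[w00; w01] and [mR_A; mR_B] = S·[w10; w11]:
  w00 = -1/2, w01 = 1/2, w10 = -1, w11 = 1/2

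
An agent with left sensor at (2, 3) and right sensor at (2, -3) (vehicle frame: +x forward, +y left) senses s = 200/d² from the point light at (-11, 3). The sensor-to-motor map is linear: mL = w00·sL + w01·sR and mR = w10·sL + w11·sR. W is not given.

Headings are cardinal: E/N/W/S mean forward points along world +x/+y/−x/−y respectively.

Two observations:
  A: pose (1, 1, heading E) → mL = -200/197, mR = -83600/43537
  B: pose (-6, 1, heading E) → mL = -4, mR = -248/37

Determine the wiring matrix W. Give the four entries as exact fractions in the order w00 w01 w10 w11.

-1 0 -1 -1

obs A: pose=(1,1,E) → sL=200/197, sR=200/221, mL=-200/197, mR=-83600/43537
obs B: pose=(-6,1,E) → sL=4, sR=100/37, mL=-4, mR=-248/37
sensor matrix S = [[200/197, 200/221], [4, 100/37]]; det S = -1411200/1610869
solve [mL_A; mL_B] = S·[w00; w01] and [mR_A; mR_B] = S·[w10; w11]:
  w00 = -1, w01 = 0, w10 = -1, w11 = -1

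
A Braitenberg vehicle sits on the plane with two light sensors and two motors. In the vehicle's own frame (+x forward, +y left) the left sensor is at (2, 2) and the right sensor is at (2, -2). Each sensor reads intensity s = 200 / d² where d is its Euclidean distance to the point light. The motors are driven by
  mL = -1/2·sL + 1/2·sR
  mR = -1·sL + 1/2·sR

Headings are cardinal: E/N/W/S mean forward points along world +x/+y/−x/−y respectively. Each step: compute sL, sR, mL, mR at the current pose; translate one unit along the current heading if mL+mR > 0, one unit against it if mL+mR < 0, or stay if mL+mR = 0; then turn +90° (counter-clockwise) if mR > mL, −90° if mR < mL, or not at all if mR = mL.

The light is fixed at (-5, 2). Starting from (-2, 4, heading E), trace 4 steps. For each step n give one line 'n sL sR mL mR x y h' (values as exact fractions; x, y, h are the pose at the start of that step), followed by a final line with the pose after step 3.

n=0: pose=(-2,4,E); sL=200/41, sR=8; mL=64/41, mR=-36/41; mL+mR=28/41 → advance +1; mR−mL=-100/41 → turn -1·90°
n=1: pose=(-1,4,S); sL=50/9, sR=50; mL=200/9, mR=175/9; mL+mR=125/3 → advance +1; mR−mL=-25/9 → turn -1·90°
n=2: pose=(-1,3,W); sL=40, sR=200/13; mL=-160/13, mR=-420/13; mL+mR=-580/13 → advance -1; mR−mL=-20 → turn -1·90°
n=3: pose=(0,3,N); sL=100/9, sR=100/29; mL=-1000/261, mR=-2450/261; mL+mR=-1150/87 → advance -1; mR−mL=-50/9 → turn -1·90°

0 200/41 8 64/41 -36/41 -2 4 E
1 50/9 50 200/9 175/9 -1 4 S
2 40 200/13 -160/13 -420/13 -1 3 W
3 100/9 100/29 -1000/261 -2450/261 0 3 N
final 0 2 E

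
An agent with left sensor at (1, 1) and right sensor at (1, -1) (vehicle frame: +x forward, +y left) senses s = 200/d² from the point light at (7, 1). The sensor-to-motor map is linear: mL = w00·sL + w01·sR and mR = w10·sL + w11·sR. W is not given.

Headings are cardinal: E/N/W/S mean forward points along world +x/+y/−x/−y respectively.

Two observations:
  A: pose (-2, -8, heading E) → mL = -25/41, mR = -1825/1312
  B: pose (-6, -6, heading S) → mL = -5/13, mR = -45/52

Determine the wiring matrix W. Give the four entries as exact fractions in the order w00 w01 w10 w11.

obs A: pose=(-2,-8,E) → sL=25/16, sR=50/41, mL=-25/41, mR=-1825/1312
obs B: pose=(-6,-6,S) → sL=25/26, sR=10/13, mL=-5/13, mR=-45/52
sensor matrix S = [[25/16, 50/41], [25/26, 10/13]]; det S = 125/4264
solve [mL_A; mL_B] = S·[w00; w01] and [mR_A; mR_B] = S·[w10; w11]:
  w00 = 0, w01 = -1/2, w10 = -1/2, w11 = -1/2

0 -1/2 -1/2 -1/2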